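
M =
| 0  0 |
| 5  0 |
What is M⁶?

[[0, 0], [0, 0]]

M is strictly triangular, hence nilpotent: M² = 0, so M⁶ = 0.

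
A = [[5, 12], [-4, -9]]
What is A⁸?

[[-19679, -39360], [13120, 26241]]

tr A = -4 and det A = 3, so the characteristic polynomial is λ² − (-4)λ + (3) with roots -3 and -1.
Eigenvectors give P = [[-3, -2], [2, 1]] with P⁻¹ = [[1, 2], [-2, -3]], and A = P·diag(-3, -1)·P⁻¹.
Then A⁸ = P·diag(6561, 1)·P⁻¹ = [[-19683, -2], [13122, 1]] · [[1, 2], [-2, -3]] = [[-19679, -39360], [13120, 26241]].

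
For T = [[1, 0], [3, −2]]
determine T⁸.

tr T = −1 and det T = −2, so the characteristic polynomial is λ² − (−1)λ + (−2) with roots −2 and 1.
Eigenvectors give P = [[0, 1], [−1, 1]] with P⁻¹ = [[1, −1], [1, 0]], and T = P·diag(−2, 1)·P⁻¹.
Then T⁸ = P·diag(256, 1)·P⁻¹ = [[0, 1], [−256, 1]] · [[1, −1], [1, 0]] = [[1, 0], [−255, 256]].

[[1, 0], [−255, 256]]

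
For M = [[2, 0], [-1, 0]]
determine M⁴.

[[16, 0], [-8, 0]]

M² = [[4, 0], [-2, 0]]
M³ = [[8, 0], [-4, 0]]
M⁴ = [[16, 0], [-8, 0]]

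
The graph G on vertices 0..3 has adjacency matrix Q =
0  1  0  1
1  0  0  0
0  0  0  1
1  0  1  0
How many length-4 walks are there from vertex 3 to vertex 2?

The number of length-4 walks from vertex 3 to vertex 2 is entry (3,2) of Q⁴, where Q is the adjacency matrix.
Q² = [[2, 0, 1, 0], [0, 1, 0, 1], [1, 0, 1, 0], [0, 1, 0, 2]]
Q³ = [[0, 2, 0, 3], [2, 0, 1, 0], [0, 1, 0, 2], [3, 0, 2, 0]]
Q⁴ = [[5, 0, 3, 0], [0, 2, 0, 3], [3, 0, 2, 0], [0, 3, 0, 5]]

0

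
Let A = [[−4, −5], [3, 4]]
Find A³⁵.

[[−4, −5], [3, 4]]

A² = I (check: tr A = 0 and det A = −1), so A³⁵ = A since 35 is odd.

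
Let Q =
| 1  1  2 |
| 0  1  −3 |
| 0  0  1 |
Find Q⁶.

Q = I + N where N = [[0, 1, 2], [0, 0, −3], [0, 0, 0]] is strictly upper-triangular, so N³ = 0.
(I + N)⁶ = I + 6·N + 15·N² = [[1, 6, −33], [0, 1, −18], [0, 0, 1]].

[[1, 6, −33], [0, 1, −18], [0, 0, 1]]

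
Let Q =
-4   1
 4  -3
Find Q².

[[20, -7], [-28, 13]]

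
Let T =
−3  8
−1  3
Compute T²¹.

[[−3, 8], [−1, 3]]

T² = I (check: tr T = 0 and det T = −1), so T²¹ = T since 21 is odd.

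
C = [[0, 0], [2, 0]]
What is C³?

C is strictly triangular, hence nilpotent: C² = 0, so C³ = 0.

[[0, 0], [0, 0]]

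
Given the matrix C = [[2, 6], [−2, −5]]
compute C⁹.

[[1532, 3066], [−1022, −2045]]

tr C = −3 and det C = 2, so the characteristic polynomial is λ² − (−3)λ + (2) with roots −2 and −1.
Eigenvectors give P = [[−3, −2], [2, 1]] with P⁻¹ = [[1, 2], [−2, −3]], and C = P·diag(−2, −1)·P⁻¹.
Then C⁹ = P·diag(−512, −1)·P⁻¹ = [[1536, 2], [−1024, −1]] · [[1, 2], [−2, −3]] = [[1532, 3066], [−1022, −2045]].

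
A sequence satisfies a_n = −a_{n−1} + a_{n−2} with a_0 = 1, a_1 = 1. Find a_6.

With companion matrix B = [[−1, 1], [1, 0]], [a_n, a_{n−1}]ᵀ = B·[a_{n−1}, a_{n−2}]ᵀ, so [a_6, a_5]ᵀ = B⁵·[a_1, a_0]ᵀ.
B⁵ = [[−8, 5], [5, −3]], giving [a_6, a_5]ᵀ = [[−3], [2]].

−3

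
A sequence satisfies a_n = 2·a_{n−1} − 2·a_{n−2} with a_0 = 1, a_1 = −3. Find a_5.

12

With companion matrix C = [[2, −2], [1, 0]], [a_n, a_{n−1}]ᵀ = C·[a_{n−1}, a_{n−2}]ᵀ, so [a_5, a_4]ᵀ = C⁴·[a_1, a_0]ᵀ.
C⁴ = [[−4, 0], [0, −4]], giving [a_5, a_4]ᵀ = [[12], [−4]].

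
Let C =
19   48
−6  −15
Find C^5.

tr C = 4 and det C = 3, so the characteristic polynomial is λ² − (4)λ + (3) with roots 3 and 1.
Eigenvectors give P = [[3, −8], [−1, 3]] with P⁻¹ = [[3, 8], [1, 3]], and C = P·diag(3, 1)·P⁻¹.
Then C^5 = P·diag(243, 1)·P⁻¹ = [[729, −8], [−243, 3]] · [[3, 8], [1, 3]] = [[2179, 5808], [−726, −1935]].

[[2179, 5808], [−726, −1935]]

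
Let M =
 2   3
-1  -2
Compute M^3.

M² = I (check: tr M = 0 and det M = -1), so M^3 = M since 3 is odd.

[[2, 3], [-1, -2]]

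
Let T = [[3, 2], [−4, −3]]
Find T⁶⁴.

T² = I (check: tr T = 0 and det T = −1), so T⁶⁴ = I since 64 is even.

[[1, 0], [0, 1]]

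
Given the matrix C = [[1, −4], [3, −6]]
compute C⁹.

tr C = −5 and det C = 6, so the characteristic polynomial is λ² − (−5)λ + (6) with roots −3 and −2.
Eigenvectors give P = [[1, −4], [1, −3]] with P⁻¹ = [[−3, 4], [−1, 1]], and C = P·diag(−3, −2)·P⁻¹.
Then C⁹ = P·diag(−19683, −512)·P⁻¹ = [[−19683, 2048], [−19683, 1536]] · [[−3, 4], [−1, 1]] = [[57001, −76684], [57513, −77196]].

[[57001, −76684], [57513, −77196]]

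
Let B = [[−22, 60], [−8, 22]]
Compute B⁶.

tr B = 0 and det B = −4, so the characteristic polynomial is λ² − (0)λ + (−4) with roots −2 and 2.
Eigenvectors give P = [[−3, 5], [−1, 2]] with P⁻¹ = [[−2, 5], [−1, 3]], and B = P·diag(−2, 2)·P⁻¹.
Then B⁶ = P·diag(64, 64)·P⁻¹ = [[−192, 320], [−64, 128]] · [[−2, 5], [−1, 3]] = [[64, 0], [0, 64]].

[[64, 0], [0, 64]]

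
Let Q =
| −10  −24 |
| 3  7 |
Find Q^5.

tr Q = −3 and det Q = 2, so the characteristic polynomial is λ² − (−3)λ + (2) with roots −2 and −1.
Eigenvectors give P = [[−3, 8], [1, −3]] with P⁻¹ = [[−3, −8], [−1, −3]], and Q = P·diag(−2, −1)·P⁻¹.
Then Q^5 = P·diag(−32, −1)·P⁻¹ = [[96, −8], [−32, 3]] · [[−3, −8], [−1, −3]] = [[−280, −744], [93, 247]].

[[−280, −744], [93, 247]]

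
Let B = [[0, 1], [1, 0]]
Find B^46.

B² = I (check: tr B = 0 and det B = −1), so B^46 = I since 46 is even.

[[1, 0], [0, 1]]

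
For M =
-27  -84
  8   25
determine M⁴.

[[561, 1680], [-160, -479]]

tr M = -2 and det M = -3, so the characteristic polynomial is λ² − (-2)λ + (-3) with roots -3 and 1.
Eigenvectors give P = [[7, -3], [-2, 1]] with P⁻¹ = [[1, 3], [2, 7]], and M = P·diag(-3, 1)·P⁻¹.
Then M⁴ = P·diag(81, 1)·P⁻¹ = [[567, -3], [-162, 1]] · [[1, 3], [2, 7]] = [[561, 1680], [-160, -479]].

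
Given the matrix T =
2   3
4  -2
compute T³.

T² = [[16, 0], [0, 16]]
T³ = [[32, 48], [64, -32]]

[[32, 48], [64, -32]]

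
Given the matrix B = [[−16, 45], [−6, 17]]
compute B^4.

[[−74, 225], [−30, 91]]

tr B = 1 and det B = −2, so the characteristic polynomial is λ² − (1)λ + (−2) with roots 2 and −1.
Eigenvectors give P = [[5, −3], [2, −1]] with P⁻¹ = [[−1, 3], [−2, 5]], and B = P·diag(2, −1)·P⁻¹.
Then B^4 = P·diag(16, 1)·P⁻¹ = [[80, −3], [32, −1]] · [[−1, 3], [−2, 5]] = [[−74, 225], [−30, 91]].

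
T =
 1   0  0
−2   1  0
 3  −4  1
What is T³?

T = I + N where N = [[0, 0, 0], [−2, 0, 0], [3, −4, 0]] is strictly lower-triangular, so N³ = 0.
(I + N)³ = I + 3·N + 3·N² = [[1, 0, 0], [−6, 1, 0], [33, −12, 1]].

[[1, 0, 0], [−6, 1, 0], [33, −12, 1]]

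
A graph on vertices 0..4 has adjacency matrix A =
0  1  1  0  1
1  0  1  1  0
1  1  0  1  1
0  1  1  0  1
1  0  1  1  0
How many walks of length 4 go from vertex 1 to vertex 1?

The number of length-4 walks from vertex 1 to vertex 1 is entry (1,1) of A⁴, where A is the adjacency matrix.
A² = [[3, 1, 2, 3, 1], [1, 3, 2, 1, 3], [2, 2, 4, 2, 2], [3, 1, 2, 3, 1], [1, 3, 2, 1, 3]]
A³ = [[4, 8, 8, 4, 8], [8, 4, 8, 8, 4], [8, 8, 8, 8, 8], [4, 8, 8, 4, 8], [8, 4, 8, 8, 4]]
A⁴ = [[24, 16, 24, 24, 16], [16, 24, 24, 16, 24], [24, 24, 32, 24, 24], [24, 16, 24, 24, 16], [16, 24, 24, 16, 24]]

24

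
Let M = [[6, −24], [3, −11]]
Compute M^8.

tr M = −5 and det M = 6, so the characteristic polynomial is λ² − (−5)λ + (6) with roots −2 and −3.
Eigenvectors give P = [[3, −8], [1, −3]] with P⁻¹ = [[3, −8], [1, −3]], and M = P·diag(−2, −3)·P⁻¹.
Then M^8 = P·diag(256, 6561)·P⁻¹ = [[768, −52488], [256, −19683]] · [[3, −8], [1, −3]] = [[−50184, 151320], [−18915, 57001]].

[[−50184, 151320], [−18915, 57001]]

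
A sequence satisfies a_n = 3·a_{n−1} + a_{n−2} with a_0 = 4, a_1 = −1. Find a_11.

29867

With companion matrix B = [[3, 1], [1, 0]], [a_n, a_{n−1}]ᵀ = B·[a_{n−1}, a_{n−2}]ᵀ, so [a_11, a_10]ᵀ = B¹⁰·[a_1, a_0]ᵀ.
B¹⁰ = [[141481, 42837], [42837, 12970]], giving [a_11, a_10]ᵀ = [[29867], [9043]].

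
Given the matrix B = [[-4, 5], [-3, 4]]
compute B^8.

[[1, 0], [0, 1]]

B² = I (check: tr B = 0 and det B = -1), so B^8 = I since 8 is even.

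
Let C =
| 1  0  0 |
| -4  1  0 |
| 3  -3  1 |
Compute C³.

[[1, 0, 0], [-12, 1, 0], [45, -9, 1]]

C = I + N where N = [[0, 0, 0], [-4, 0, 0], [3, -3, 0]] is strictly lower-triangular, so N³ = 0.
(I + N)³ = I + 3·N + 3·N² = [[1, 0, 0], [-12, 1, 0], [45, -9, 1]].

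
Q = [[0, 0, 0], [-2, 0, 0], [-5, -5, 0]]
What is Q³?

[[0, 0, 0], [0, 0, 0], [0, 0, 0]]

Q is strictly triangular, hence nilpotent: Q³ = 0, so Q³ = 0.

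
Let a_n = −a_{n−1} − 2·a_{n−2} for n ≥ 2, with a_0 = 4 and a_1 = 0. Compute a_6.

8

With companion matrix A = [[−1, −2], [1, 0]], [a_n, a_{n−1}]ᵀ = A·[a_{n−1}, a_{n−2}]ᵀ, so [a_6, a_5]ᵀ = A⁵·[a_1, a_0]ᵀ.
A⁵ = [[−5, 2], [−1, −6]], giving [a_6, a_5]ᵀ = [[8], [−24]].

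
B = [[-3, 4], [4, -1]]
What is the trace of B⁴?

B² = [[25, -16], [-16, 17]]
B³ = [[-139, 116], [116, -81]]
B⁴ = [[881, -672], [-672, 545]]

1426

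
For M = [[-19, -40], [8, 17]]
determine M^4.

[[401, 800], [-160, -319]]

tr M = -2 and det M = -3, so the characteristic polynomial is λ² − (-2)λ + (-3) with roots -3 and 1.
Eigenvectors give P = [[5, -2], [-2, 1]] with P⁻¹ = [[1, 2], [2, 5]], and M = P·diag(-3, 1)·P⁻¹.
Then M^4 = P·diag(81, 1)·P⁻¹ = [[405, -2], [-162, 1]] · [[1, 2], [2, 5]] = [[401, 800], [-160, -319]].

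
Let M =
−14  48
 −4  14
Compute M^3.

tr M = 0 and det M = −4, so the characteristic polynomial is λ² − (0)λ + (−4) with roots −2 and 2.
Eigenvectors give P = [[4, 3], [1, 1]] with P⁻¹ = [[1, −3], [−1, 4]], and M = P·diag(−2, 2)·P⁻¹.
Then M^3 = P·diag(−8, 8)·P⁻¹ = [[−32, 24], [−8, 8]] · [[1, −3], [−1, 4]] = [[−56, 192], [−16, 56]].

[[−56, 192], [−16, 56]]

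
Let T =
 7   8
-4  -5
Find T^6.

tr T = 2 and det T = -3, so the characteristic polynomial is λ² − (2)λ + (-3) with roots -1 and 3.
Eigenvectors give P = [[-1, 2], [1, -1]] with P⁻¹ = [[1, 2], [1, 1]], and T = P·diag(-1, 3)·P⁻¹.
Then T^6 = P·diag(1, 729)·P⁻¹ = [[-1, 1458], [1, -729]] · [[1, 2], [1, 1]] = [[1457, 1456], [-728, -727]].

[[1457, 1456], [-728, -727]]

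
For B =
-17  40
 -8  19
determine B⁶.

tr B = 2 and det B = -3, so the characteristic polynomial is λ² − (2)λ + (-3) with roots 3 and -1.
Eigenvectors give P = [[-2, 5], [-1, 2]] with P⁻¹ = [[2, -5], [1, -2]], and B = P·diag(3, -1)·P⁻¹.
Then B⁶ = P·diag(729, 1)·P⁻¹ = [[-1458, 5], [-729, 2]] · [[2, -5], [1, -2]] = [[-2911, 7280], [-1456, 3641]].

[[-2911, 7280], [-1456, 3641]]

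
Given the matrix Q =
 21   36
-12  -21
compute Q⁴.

[[81, 0], [0, 81]]

tr Q = 0 and det Q = -9, so the characteristic polynomial is λ² − (0)λ + (-9) with roots 3 and -3.
Eigenvectors give P = [[2, 3], [-1, -2]] with P⁻¹ = [[2, 3], [-1, -2]], and Q = P·diag(3, -3)·P⁻¹.
Then Q⁴ = P·diag(81, 81)·P⁻¹ = [[162, 243], [-81, -162]] · [[2, 3], [-1, -2]] = [[81, 0], [0, 81]].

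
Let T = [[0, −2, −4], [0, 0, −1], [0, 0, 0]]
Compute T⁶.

T is strictly triangular, hence nilpotent: T³ = 0, so T⁶ = 0.

[[0, 0, 0], [0, 0, 0], [0, 0, 0]]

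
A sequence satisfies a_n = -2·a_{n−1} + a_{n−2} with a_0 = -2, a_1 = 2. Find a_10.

With companion matrix C = [[-2, 1], [1, 0]], [a_n, a_{n−1}]ᵀ = C·[a_{n−1}, a_{n−2}]ᵀ, so [a_10, a_9]ᵀ = C⁹·[a_1, a_0]ᵀ.
C⁹ = [[-2378, 985], [985, -408]], giving [a_10, a_9]ᵀ = [[-6726], [2786]].

-6726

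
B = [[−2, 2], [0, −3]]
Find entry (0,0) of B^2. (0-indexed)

4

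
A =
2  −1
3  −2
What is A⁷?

A² = I (check: tr A = 0 and det A = −1), so A⁷ = A since 7 is odd.

[[2, −1], [3, −2]]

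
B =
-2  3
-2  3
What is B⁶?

[[-2, 3], [-2, 3]]

B² = B (a projection; rank 1, trace 1), so B⁶ = B.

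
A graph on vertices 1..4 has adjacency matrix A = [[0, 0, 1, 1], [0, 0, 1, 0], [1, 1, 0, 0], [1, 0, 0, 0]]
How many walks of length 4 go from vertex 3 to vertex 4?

3

The number of length-4 walks from vertex 3 to vertex 4 is entry (3,4) of A⁴, where A is the adjacency matrix.
A² = [[2, 1, 0, 0], [1, 1, 0, 0], [0, 0, 2, 1], [0, 0, 1, 1]]
A³ = [[0, 0, 3, 2], [0, 0, 2, 1], [3, 2, 0, 0], [2, 1, 0, 0]]
A⁴ = [[5, 3, 0, 0], [3, 2, 0, 0], [0, 0, 5, 3], [0, 0, 3, 2]]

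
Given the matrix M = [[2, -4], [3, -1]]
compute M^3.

M^2 = [[-8, -4], [3, -11]]
M^3 = [[-28, 36], [-27, -1]]

[[-28, 36], [-27, -1]]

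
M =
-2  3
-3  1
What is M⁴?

M² = [[-5, -3], [3, -8]]
M³ = [[19, -18], [18, 1]]
M⁴ = [[16, 39], [-39, 55]]

[[16, 39], [-39, 55]]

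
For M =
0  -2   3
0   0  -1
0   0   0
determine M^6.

[[0, 0, 0], [0, 0, 0], [0, 0, 0]]

M is strictly triangular, hence nilpotent: M^3 = 0, so M^6 = 0.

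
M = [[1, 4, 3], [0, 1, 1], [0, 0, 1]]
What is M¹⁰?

M = I + N where N = [[0, 4, 3], [0, 0, 1], [0, 0, 0]] is strictly upper-triangular, so N³ = 0.
(I + N)¹⁰ = I + 10·N + 45·N² = [[1, 40, 210], [0, 1, 10], [0, 0, 1]].

[[1, 40, 210], [0, 1, 10], [0, 0, 1]]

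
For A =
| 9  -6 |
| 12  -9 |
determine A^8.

[[6561, 0], [0, 6561]]

tr A = 0 and det A = -9, so the characteristic polynomial is λ² − (0)λ + (-9) with roots -3 and 3.
Eigenvectors give P = [[-1, 1], [-2, 1]] with P⁻¹ = [[1, -1], [2, -1]], and A = P·diag(-3, 3)·P⁻¹.
Then A^8 = P·diag(6561, 6561)·P⁻¹ = [[-6561, 6561], [-13122, 6561]] · [[1, -1], [2, -1]] = [[6561, 0], [0, 6561]].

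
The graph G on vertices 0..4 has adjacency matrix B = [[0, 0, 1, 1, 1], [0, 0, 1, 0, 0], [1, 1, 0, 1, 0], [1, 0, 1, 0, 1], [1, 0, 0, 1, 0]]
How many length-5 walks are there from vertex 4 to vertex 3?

The number of length-5 walks from vertex 4 to vertex 3 is entry (4,3) of B⁵, where B is the adjacency matrix.
B² = [[3, 1, 1, 2, 1], [1, 1, 0, 1, 0], [1, 0, 3, 1, 2], [2, 1, 1, 3, 1], [1, 0, 2, 1, 2]]
B³ = [[4, 1, 6, 5, 5], [1, 0, 3, 1, 2], [6, 3, 2, 6, 2], [5, 1, 6, 4, 5], [5, 2, 2, 5, 2]]
B⁴ = [[16, 6, 10, 15, 9], [6, 3, 2, 6, 2], [10, 2, 15, 10, 12], [15, 6, 10, 16, 9], [9, 2, 12, 9, 10]]
B⁵ = [[34, 10, 37, 35, 31], [10, 2, 15, 10, 12], [37, 15, 22, 37, 20], [35, 10, 37, 34, 31], [31, 12, 20, 31, 18]]

31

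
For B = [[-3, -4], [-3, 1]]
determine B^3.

B^2 = [[21, 8], [6, 13]]
B^3 = [[-87, -76], [-57, -11]]

[[-87, -76], [-57, -11]]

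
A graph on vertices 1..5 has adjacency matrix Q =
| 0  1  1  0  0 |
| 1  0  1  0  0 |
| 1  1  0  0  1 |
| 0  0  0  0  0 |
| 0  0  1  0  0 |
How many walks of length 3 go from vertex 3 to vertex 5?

The number of length-3 walks from vertex 3 to vertex 5 is entry (3,5) of Q^3, where Q is the adjacency matrix.
Q^2 = [[2, 1, 1, 0, 1], [1, 2, 1, 0, 1], [1, 1, 3, 0, 0], [0, 0, 0, 0, 0], [1, 1, 0, 0, 1]]
Q^3 = [[2, 3, 4, 0, 1], [3, 2, 4, 0, 1], [4, 4, 2, 0, 3], [0, 0, 0, 0, 0], [1, 1, 3, 0, 0]]

3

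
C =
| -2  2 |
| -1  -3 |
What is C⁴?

[[-46, -90], [45, -1]]

C² = [[2, -10], [5, 7]]
C³ = [[6, 34], [-17, -11]]
C⁴ = [[-46, -90], [45, -1]]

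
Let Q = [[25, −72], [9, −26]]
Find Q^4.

tr Q = −1 and det Q = −2, so the characteristic polynomial is λ² − (−1)λ + (−2) with roots 1 and −2.
Eigenvectors give P = [[3, −8], [1, −3]] with P⁻¹ = [[3, −8], [1, −3]], and Q = P·diag(1, −2)·P⁻¹.
Then Q^4 = P·diag(1, 16)·P⁻¹ = [[3, −128], [1, −48]] · [[3, −8], [1, −3]] = [[−119, 360], [−45, 136]].

[[−119, 360], [−45, 136]]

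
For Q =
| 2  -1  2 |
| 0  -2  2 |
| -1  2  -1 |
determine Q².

[[2, 4, 0], [-2, 8, -6], [-1, -5, 3]]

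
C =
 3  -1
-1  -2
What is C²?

[[10, -1], [-1, 5]]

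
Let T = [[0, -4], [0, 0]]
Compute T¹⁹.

[[0, 0], [0, 0]]

T is strictly triangular, hence nilpotent: T² = 0, so T¹⁹ = 0.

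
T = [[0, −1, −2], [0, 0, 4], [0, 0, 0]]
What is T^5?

[[0, 0, 0], [0, 0, 0], [0, 0, 0]]

T is strictly triangular, hence nilpotent: T^3 = 0, so T^5 = 0.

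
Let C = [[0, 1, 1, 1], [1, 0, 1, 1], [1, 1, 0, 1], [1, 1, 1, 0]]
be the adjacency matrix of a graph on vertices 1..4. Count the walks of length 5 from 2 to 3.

The number of length-5 walks from vertex 2 to vertex 3 is entry (2,3) of C⁵, where C is the adjacency matrix.
C² = [[3, 2, 2, 2], [2, 3, 2, 2], [2, 2, 3, 2], [2, 2, 2, 3]]
C³ = [[6, 7, 7, 7], [7, 6, 7, 7], [7, 7, 6, 7], [7, 7, 7, 6]]
C⁴ = [[21, 20, 20, 20], [20, 21, 20, 20], [20, 20, 21, 20], [20, 20, 20, 21]]
C⁵ = [[60, 61, 61, 61], [61, 60, 61, 61], [61, 61, 60, 61], [61, 61, 61, 60]]

61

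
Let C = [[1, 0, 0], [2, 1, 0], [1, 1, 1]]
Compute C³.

C = I + N where N = [[0, 0, 0], [2, 0, 0], [1, 1, 0]] is strictly lower-triangular, so N³ = 0.
(I + N)³ = I + 3·N + 3·N² = [[1, 0, 0], [6, 1, 0], [9, 3, 1]].

[[1, 0, 0], [6, 1, 0], [9, 3, 1]]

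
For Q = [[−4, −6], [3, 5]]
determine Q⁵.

tr Q = 1 and det Q = −2, so the characteristic polynomial is λ² − (1)λ + (−2) with roots −1 and 2.
Eigenvectors give P = [[−2, −1], [1, 1]] with P⁻¹ = [[−1, −1], [1, 2]], and Q = P·diag(−1, 2)·P⁻¹.
Then Q⁵ = P·diag(−1, 32)·P⁻¹ = [[2, −32], [−1, 32]] · [[−1, −1], [1, 2]] = [[−34, −66], [33, 65]].

[[−34, −66], [33, 65]]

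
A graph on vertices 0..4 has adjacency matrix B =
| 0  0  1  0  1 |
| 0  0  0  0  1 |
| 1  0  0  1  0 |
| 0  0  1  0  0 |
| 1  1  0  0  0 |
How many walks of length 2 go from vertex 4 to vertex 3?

The number of length-2 walks from vertex 4 to vertex 3 is entry (4,3) of B², where B is the adjacency matrix.
B² = [[2, 1, 0, 1, 0], [1, 1, 0, 0, 0], [0, 0, 2, 0, 1], [1, 0, 0, 1, 0], [0, 0, 1, 0, 2]]

0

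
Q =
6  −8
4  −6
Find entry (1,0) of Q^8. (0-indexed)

tr Q = 0 and det Q = −4, so the characteristic polynomial is λ² − (0)λ + (−4) with roots −2 and 2.
Eigenvectors give P = [[1, 2], [1, 1]] with P⁻¹ = [[−1, 2], [1, −1]], and Q = P·diag(−2, 2)·P⁻¹.
Then Q^8 = P·diag(256, 256)·P⁻¹ = [[256, 512], [256, 256]] · [[−1, 2], [1, −1]] = [[256, 0], [0, 256]].

0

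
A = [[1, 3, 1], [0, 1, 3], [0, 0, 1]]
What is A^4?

[[1, 12, 58], [0, 1, 12], [0, 0, 1]]

A = I + N where N = [[0, 3, 1], [0, 0, 3], [0, 0, 0]] is strictly upper-triangular, so N^3 = 0.
(I + N)^4 = I + 4·N + 6·N^2 = [[1, 12, 58], [0, 1, 12], [0, 0, 1]].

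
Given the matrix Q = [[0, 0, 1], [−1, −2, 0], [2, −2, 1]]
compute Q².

[[2, −2, 1], [2, 4, −1], [4, 2, 3]]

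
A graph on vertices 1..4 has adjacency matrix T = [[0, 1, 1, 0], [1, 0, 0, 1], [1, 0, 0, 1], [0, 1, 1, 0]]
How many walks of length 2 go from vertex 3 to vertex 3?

2

The number of length-2 walks from vertex 3 to vertex 3 is entry (3,3) of T², where T is the adjacency matrix.
T² = [[2, 0, 0, 2], [0, 2, 2, 0], [0, 2, 2, 0], [2, 0, 0, 2]]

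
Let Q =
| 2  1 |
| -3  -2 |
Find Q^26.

Q² = I (check: tr Q = 0 and det Q = -1), so Q^26 = I since 26 is even.

[[1, 0], [0, 1]]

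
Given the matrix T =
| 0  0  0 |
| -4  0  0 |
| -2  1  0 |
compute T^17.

[[0, 0, 0], [0, 0, 0], [0, 0, 0]]

T is strictly triangular, hence nilpotent: T^3 = 0, so T^17 = 0.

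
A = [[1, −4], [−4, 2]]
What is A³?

A² = [[17, −12], [−12, 20]]
A³ = [[65, −92], [−92, 88]]

[[65, −92], [−92, 88]]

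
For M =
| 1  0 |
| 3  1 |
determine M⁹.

M = I + N where N = [[0, 0], [3, 0]] is strictly lower-triangular, so N² = 0.
(I + N)⁹ = I + 9·N = [[1, 0], [27, 1]].

[[1, 0], [27, 1]]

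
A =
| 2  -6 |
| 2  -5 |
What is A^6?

[[-188, 378], [-126, 253]]

tr A = -3 and det A = 2, so the characteristic polynomial is λ² − (-3)λ + (2) with roots -1 and -2.
Eigenvectors give P = [[2, -3], [1, -2]] with P⁻¹ = [[2, -3], [1, -2]], and A = P·diag(-1, -2)·P⁻¹.
Then A^6 = P·diag(1, 64)·P⁻¹ = [[2, -192], [1, -128]] · [[2, -3], [1, -2]] = [[-188, 378], [-126, 253]].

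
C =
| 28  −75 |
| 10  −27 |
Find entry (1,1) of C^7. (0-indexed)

tr C = 1 and det C = −6, so the characteristic polynomial is λ² − (1)λ + (−6) with roots 3 and −2.
Eigenvectors give P = [[3, −5], [1, −2]] with P⁻¹ = [[2, −5], [1, −3]], and C = P·diag(3, −2)·P⁻¹.
Then C^7 = P·diag(2187, −128)·P⁻¹ = [[6561, 640], [2187, 256]] · [[2, −5], [1, −3]] = [[13762, −34725], [4630, −11703]].

−11703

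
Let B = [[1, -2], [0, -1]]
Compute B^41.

B² = I (check: tr B = 0 and det B = -1), so B^41 = B since 41 is odd.

[[1, -2], [0, -1]]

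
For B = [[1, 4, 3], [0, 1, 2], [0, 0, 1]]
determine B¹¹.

B = I + N where N = [[0, 4, 3], [0, 0, 2], [0, 0, 0]] is strictly upper-triangular, so N³ = 0.
(I + N)¹¹ = I + 11·N + 55·N² = [[1, 44, 473], [0, 1, 22], [0, 0, 1]].

[[1, 44, 473], [0, 1, 22], [0, 0, 1]]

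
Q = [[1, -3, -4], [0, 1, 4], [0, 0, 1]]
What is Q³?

Q = I + N where N = [[0, -3, -4], [0, 0, 4], [0, 0, 0]] is strictly upper-triangular, so N³ = 0.
(I + N)³ = I + 3·N + 3·N² = [[1, -9, -48], [0, 1, 12], [0, 0, 1]].

[[1, -9, -48], [0, 1, 12], [0, 0, 1]]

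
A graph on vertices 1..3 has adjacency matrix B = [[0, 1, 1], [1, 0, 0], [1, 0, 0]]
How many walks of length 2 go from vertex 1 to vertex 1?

The number of length-2 walks from vertex 1 to vertex 1 is entry (1,1) of B², where B is the adjacency matrix.
B² = [[2, 0, 0], [0, 1, 1], [0, 1, 1]]

2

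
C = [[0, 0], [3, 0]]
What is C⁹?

[[0, 0], [0, 0]]

C is strictly triangular, hence nilpotent: C² = 0, so C⁹ = 0.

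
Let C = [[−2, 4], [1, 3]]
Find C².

[[8, 4], [1, 13]]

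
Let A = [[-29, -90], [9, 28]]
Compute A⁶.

[[631, 1890], [-189, -566]]

tr A = -1 and det A = -2, so the characteristic polynomial is λ² − (-1)λ + (-2) with roots 1 and -2.
Eigenvectors give P = [[-3, 10], [1, -3]] with P⁻¹ = [[3, 10], [1, 3]], and A = P·diag(1, -2)·P⁻¹.
Then A⁶ = P·diag(1, 64)·P⁻¹ = [[-3, 640], [1, -192]] · [[3, 10], [1, 3]] = [[631, 1890], [-189, -566]].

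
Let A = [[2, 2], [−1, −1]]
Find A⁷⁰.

[[2, 2], [−1, −1]]

A² = A (a projection; rank 1, trace 1), so A⁷⁰ = A.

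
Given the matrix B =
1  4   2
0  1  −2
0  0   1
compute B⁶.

[[1, 24, −108], [0, 1, −12], [0, 0, 1]]

B = I + N where N = [[0, 4, 2], [0, 0, −2], [0, 0, 0]] is strictly upper-triangular, so N³ = 0.
(I + N)⁶ = I + 6·N + 15·N² = [[1, 24, −108], [0, 1, −12], [0, 0, 1]].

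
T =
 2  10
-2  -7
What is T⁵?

[[812, 2110], [-422, -1087]]

tr T = -5 and det T = 6, so the characteristic polynomial is λ² − (-5)λ + (6) with roots -3 and -2.
Eigenvectors give P = [[-2, 5], [1, -2]] with P⁻¹ = [[2, 5], [1, 2]], and T = P·diag(-3, -2)·P⁻¹.
Then T⁵ = P·diag(-243, -32)·P⁻¹ = [[486, -160], [-243, 64]] · [[2, 5], [1, 2]] = [[812, 2110], [-422, -1087]].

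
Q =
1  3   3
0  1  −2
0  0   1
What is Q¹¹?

[[1, 33, −297], [0, 1, −22], [0, 0, 1]]

Q = I + N where N = [[0, 3, 3], [0, 0, −2], [0, 0, 0]] is strictly upper-triangular, so N³ = 0.
(I + N)¹¹ = I + 11·N + 55·N² = [[1, 33, −297], [0, 1, −22], [0, 0, 1]].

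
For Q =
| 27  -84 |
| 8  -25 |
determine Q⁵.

[[1707, -5124], [488, -1465]]

tr Q = 2 and det Q = -3, so the characteristic polynomial is λ² − (2)λ + (-3) with roots -1 and 3.
Eigenvectors give P = [[3, 7], [1, 2]] with P⁻¹ = [[-2, 7], [1, -3]], and Q = P·diag(-1, 3)·P⁻¹.
Then Q⁵ = P·diag(-1, 243)·P⁻¹ = [[-3, 1701], [-1, 486]] · [[-2, 7], [1, -3]] = [[1707, -5124], [488, -1465]].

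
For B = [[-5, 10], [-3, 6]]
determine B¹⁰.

B² = B (a projection; rank 1, trace 1), so B¹⁰ = B.

[[-5, 10], [-3, 6]]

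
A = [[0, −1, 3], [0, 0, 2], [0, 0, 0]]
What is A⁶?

[[0, 0, 0], [0, 0, 0], [0, 0, 0]]

A is strictly triangular, hence nilpotent: A³ = 0, so A⁶ = 0.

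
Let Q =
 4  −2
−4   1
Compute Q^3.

Q^2 = [[24, −10], [−20, 9]]
Q^3 = [[136, −58], [−116, 49]]

[[136, −58], [−116, 49]]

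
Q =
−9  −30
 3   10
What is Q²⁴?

Q² = Q (a projection; rank 1, trace 1), so Q²⁴ = Q.

[[−9, −30], [3, 10]]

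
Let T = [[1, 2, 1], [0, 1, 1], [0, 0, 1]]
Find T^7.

[[1, 14, 49], [0, 1, 7], [0, 0, 1]]

T = I + N where N = [[0, 2, 1], [0, 0, 1], [0, 0, 0]] is strictly upper-triangular, so N^3 = 0.
(I + N)^7 = I + 7·N + 21·N^2 = [[1, 14, 49], [0, 1, 7], [0, 0, 1]].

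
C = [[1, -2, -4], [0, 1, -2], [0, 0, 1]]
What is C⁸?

[[1, -16, 80], [0, 1, -16], [0, 0, 1]]

C = I + N where N = [[0, -2, -4], [0, 0, -2], [0, 0, 0]] is strictly upper-triangular, so N³ = 0.
(I + N)⁸ = I + 8·N + 28·N² = [[1, -16, 80], [0, 1, -16], [0, 0, 1]].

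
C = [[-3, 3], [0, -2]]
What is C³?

C² = [[9, -15], [0, 4]]
C³ = [[-27, 57], [0, -8]]

[[-27, 57], [0, -8]]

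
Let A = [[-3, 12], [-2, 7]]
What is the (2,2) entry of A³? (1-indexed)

79

tr A = 4 and det A = 3, so the characteristic polynomial is λ² − (4)λ + (3) with roots 3 and 1.
Eigenvectors give P = [[-2, 3], [-1, 1]] with P⁻¹ = [[1, -3], [1, -2]], and A = P·diag(3, 1)·P⁻¹.
Then A³ = P·diag(27, 1)·P⁻¹ = [[-54, 3], [-27, 1]] · [[1, -3], [1, -2]] = [[-51, 156], [-26, 79]].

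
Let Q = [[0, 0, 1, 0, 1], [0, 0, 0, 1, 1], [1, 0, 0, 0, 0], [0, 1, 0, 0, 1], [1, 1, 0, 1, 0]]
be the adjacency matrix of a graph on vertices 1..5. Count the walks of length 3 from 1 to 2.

The number of length-3 walks from vertex 1 to vertex 2 is entry (1,2) of Q^3, where Q is the adjacency matrix.
Q^2 = [[2, 1, 0, 1, 0], [1, 2, 0, 1, 1], [0, 0, 1, 0, 1], [1, 1, 0, 2, 1], [0, 1, 1, 1, 3]]
Q^3 = [[0, 1, 2, 1, 4], [1, 2, 1, 3, 4], [2, 1, 0, 1, 0], [1, 3, 1, 2, 4], [4, 4, 0, 4, 2]]

1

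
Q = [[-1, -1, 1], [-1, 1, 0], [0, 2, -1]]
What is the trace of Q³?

-7

Q² = [[2, 2, -2], [0, 2, -1], [-2, 0, 1]]
Q³ = [[-4, -4, 4], [-2, 0, 1], [2, 4, -3]]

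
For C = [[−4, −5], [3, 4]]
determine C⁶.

[[1, 0], [0, 1]]

C² = I (check: tr C = 0 and det C = −1), so C⁶ = I since 6 is even.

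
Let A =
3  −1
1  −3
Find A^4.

A^2 = [[8, 0], [0, 8]]
A^3 = [[24, −8], [8, −24]]
A^4 = [[64, 0], [0, 64]]

[[64, 0], [0, 64]]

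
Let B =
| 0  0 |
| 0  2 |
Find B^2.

[[0, 0], [0, 4]]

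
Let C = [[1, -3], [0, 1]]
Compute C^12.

[[1, -36], [0, 1]]

C = I + N where N = [[0, -3], [0, 0]] is strictly upper-triangular, so N^2 = 0.
(I + N)^12 = I + 12·N = [[1, -36], [0, 1]].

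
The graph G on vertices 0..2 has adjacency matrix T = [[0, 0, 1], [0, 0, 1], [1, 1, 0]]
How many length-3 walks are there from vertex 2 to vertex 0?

2

The number of length-3 walks from vertex 2 to vertex 0 is entry (2,0) of T³, where T is the adjacency matrix.
T² = [[1, 1, 0], [1, 1, 0], [0, 0, 2]]
T³ = [[0, 0, 2], [0, 0, 2], [2, 2, 0]]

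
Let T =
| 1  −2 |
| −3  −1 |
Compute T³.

T² = [[7, 0], [0, 7]]
T³ = [[7, −14], [−21, −7]]

[[7, −14], [−21, −7]]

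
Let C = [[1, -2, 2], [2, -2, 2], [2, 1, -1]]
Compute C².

[[1, 4, -4], [2, 2, -2], [2, -7, 7]]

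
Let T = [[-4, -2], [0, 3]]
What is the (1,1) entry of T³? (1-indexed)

T² = [[16, 2], [0, 9]]
T³ = [[-64, -26], [0, 27]]

-64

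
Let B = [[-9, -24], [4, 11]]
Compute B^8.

tr B = 2 and det B = -3, so the characteristic polynomial is λ² − (2)λ + (-3) with roots -1 and 3.
Eigenvectors give P = [[-3, 2], [1, -1]] with P⁻¹ = [[-1, -2], [-1, -3]], and B = P·diag(-1, 3)·P⁻¹.
Then B^8 = P·diag(1, 6561)·P⁻¹ = [[-3, 13122], [1, -6561]] · [[-1, -2], [-1, -3]] = [[-13119, -39360], [6560, 19681]].

[[-13119, -39360], [6560, 19681]]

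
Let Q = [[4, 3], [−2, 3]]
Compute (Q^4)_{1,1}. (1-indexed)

−194

Q^2 = [[10, 21], [−14, 3]]
Q^3 = [[−2, 93], [−62, −33]]
Q^4 = [[−194, 273], [−182, −285]]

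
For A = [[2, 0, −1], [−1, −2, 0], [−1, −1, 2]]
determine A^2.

[[5, 1, −4], [0, 4, 1], [−3, 0, 5]]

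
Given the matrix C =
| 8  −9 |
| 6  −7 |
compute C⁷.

tr C = 1 and det C = −2, so the characteristic polynomial is λ² − (1)λ + (−2) with roots −1 and 2.
Eigenvectors give P = [[1, 3], [1, 2]] with P⁻¹ = [[−2, 3], [1, −1]], and C = P·diag(−1, 2)·P⁻¹.
Then C⁷ = P·diag(−1, 128)·P⁻¹ = [[−1, 384], [−1, 256]] · [[−2, 3], [1, −1]] = [[386, −387], [258, −259]].

[[386, −387], [258, −259]]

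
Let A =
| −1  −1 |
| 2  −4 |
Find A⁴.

tr A = −5 and det A = 6, so the characteristic polynomial is λ² − (−5)λ + (6) with roots −2 and −3.
Eigenvectors give P = [[1, −1], [1, −2]] with P⁻¹ = [[2, −1], [1, −1]], and A = P·diag(−2, −3)·P⁻¹.
Then A⁴ = P·diag(16, 81)·P⁻¹ = [[16, −81], [16, −162]] · [[2, −1], [1, −1]] = [[−49, 65], [−130, 146]].

[[−49, 65], [−130, 146]]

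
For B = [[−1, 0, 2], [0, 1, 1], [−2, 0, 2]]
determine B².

[[−3, 0, 2], [−2, 1, 3], [−2, 0, 0]]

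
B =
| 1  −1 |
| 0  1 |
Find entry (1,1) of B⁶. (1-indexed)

1

B = I + N where N = [[0, −1], [0, 0]] is strictly upper-triangular, so N² = 0.
(I + N)⁶ = I + 6·N = [[1, −6], [0, 1]].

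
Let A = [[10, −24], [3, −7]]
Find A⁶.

tr A = 3 and det A = 2, so the characteristic polynomial is λ² − (3)λ + (2) with roots 1 and 2.
Eigenvectors give P = [[8, −3], [3, −1]] with P⁻¹ = [[−1, 3], [−3, 8]], and A = P·diag(1, 2)·P⁻¹.
Then A⁶ = P·diag(1, 64)·P⁻¹ = [[8, −192], [3, −64]] · [[−1, 3], [−3, 8]] = [[568, −1512], [189, −503]].

[[568, −1512], [189, −503]]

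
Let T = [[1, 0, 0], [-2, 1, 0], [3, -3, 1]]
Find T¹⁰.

[[1, 0, 0], [-20, 1, 0], [300, -30, 1]]

T = I + N where N = [[0, 0, 0], [-2, 0, 0], [3, -3, 0]] is strictly lower-triangular, so N³ = 0.
(I + N)¹⁰ = I + 10·N + 45·N² = [[1, 0, 0], [-20, 1, 0], [300, -30, 1]].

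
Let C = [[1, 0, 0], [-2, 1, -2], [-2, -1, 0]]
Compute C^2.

[[1, 0, 0], [0, 3, -2], [0, -1, 2]]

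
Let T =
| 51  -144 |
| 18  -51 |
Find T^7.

tr T = 0 and det T = -9, so the characteristic polynomial is λ² − (0)λ + (-9) with roots 3 and -3.
Eigenvectors give P = [[-3, 8], [-1, 3]] with P⁻¹ = [[-3, 8], [-1, 3]], and T = P·diag(3, -3)·P⁻¹.
Then T^7 = P·diag(2187, -2187)·P⁻¹ = [[-6561, -17496], [-2187, -6561]] · [[-3, 8], [-1, 3]] = [[37179, -104976], [13122, -37179]].

[[37179, -104976], [13122, -37179]]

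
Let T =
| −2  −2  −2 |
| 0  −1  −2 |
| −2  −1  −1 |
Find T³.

T² = [[8, 8, 10], [4, 3, 4], [6, 6, 7]]
T³ = [[−36, −34, −42], [−16, −15, −18], [−26, −25, −31]]

[[−36, −34, −42], [−16, −15, −18], [−26, −25, −31]]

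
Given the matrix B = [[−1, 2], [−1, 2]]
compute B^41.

B² = B (a projection; rank 1, trace 1), so B^41 = B.

[[−1, 2], [−1, 2]]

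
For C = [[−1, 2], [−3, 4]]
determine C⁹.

[[−1021, 1022], [−1533, 1534]]

tr C = 3 and det C = 2, so the characteristic polynomial is λ² − (3)λ + (2) with roots 2 and 1.
Eigenvectors give P = [[−2, −1], [−3, −1]] with P⁻¹ = [[1, −1], [−3, 2]], and C = P·diag(2, 1)·P⁻¹.
Then C⁹ = P·diag(512, 1)·P⁻¹ = [[−1024, −1], [−1536, −1]] · [[1, −1], [−3, 2]] = [[−1021, 1022], [−1533, 1534]].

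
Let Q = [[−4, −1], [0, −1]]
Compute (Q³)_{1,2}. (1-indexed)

−21

Q² = [[16, 5], [0, 1]]
Q³ = [[−64, −21], [0, −1]]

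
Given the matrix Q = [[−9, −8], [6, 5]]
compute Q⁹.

[[−78729, −78728], [59046, 59045]]

tr Q = −4 and det Q = 3, so the characteristic polynomial is λ² − (−4)λ + (3) with roots −3 and −1.
Eigenvectors give P = [[4, −1], [−3, 1]] with P⁻¹ = [[1, 1], [3, 4]], and Q = P·diag(−3, −1)·P⁻¹.
Then Q⁹ = P·diag(−19683, −1)·P⁻¹ = [[−78732, 1], [59049, −1]] · [[1, 1], [3, 4]] = [[−78729, −78728], [59046, 59045]].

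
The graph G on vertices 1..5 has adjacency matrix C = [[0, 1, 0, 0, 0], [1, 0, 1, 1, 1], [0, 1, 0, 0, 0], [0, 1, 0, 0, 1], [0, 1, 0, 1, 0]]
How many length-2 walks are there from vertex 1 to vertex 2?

0

The number of length-2 walks from vertex 1 to vertex 2 is entry (1,2) of C², where C is the adjacency matrix.
C² = [[1, 0, 1, 1, 1], [0, 4, 0, 1, 1], [1, 0, 1, 1, 1], [1, 1, 1, 2, 1], [1, 1, 1, 1, 2]]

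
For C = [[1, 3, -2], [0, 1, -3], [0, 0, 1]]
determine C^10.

C = I + N where N = [[0, 3, -2], [0, 0, -3], [0, 0, 0]] is strictly upper-triangular, so N^3 = 0.
(I + N)^10 = I + 10·N + 45·N^2 = [[1, 30, -425], [0, 1, -30], [0, 0, 1]].

[[1, 30, -425], [0, 1, -30], [0, 0, 1]]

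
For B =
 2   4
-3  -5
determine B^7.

tr B = -3 and det B = 2, so the characteristic polynomial is λ² − (-3)λ + (2) with roots -2 and -1.
Eigenvectors give P = [[-1, -4], [1, 3]] with P⁻¹ = [[3, 4], [-1, -1]], and B = P·diag(-2, -1)·P⁻¹.
Then B^7 = P·diag(-128, -1)·P⁻¹ = [[128, 4], [-128, -3]] · [[3, 4], [-1, -1]] = [[380, 508], [-381, -509]].

[[380, 508], [-381, -509]]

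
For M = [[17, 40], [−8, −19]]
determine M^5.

[[977, 2440], [−488, −1219]]

tr M = −2 and det M = −3, so the characteristic polynomial is λ² − (−2)λ + (−3) with roots −3 and 1.
Eigenvectors give P = [[−2, 5], [1, −2]] with P⁻¹ = [[2, 5], [1, 2]], and M = P·diag(−3, 1)·P⁻¹.
Then M^5 = P·diag(−243, 1)·P⁻¹ = [[486, 5], [−243, −2]] · [[2, 5], [1, 2]] = [[977, 2440], [−488, −1219]].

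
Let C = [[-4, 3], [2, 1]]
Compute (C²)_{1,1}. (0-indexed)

7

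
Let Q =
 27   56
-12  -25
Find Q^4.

tr Q = 2 and det Q = -3, so the characteristic polynomial is λ² − (2)λ + (-3) with roots 3 and -1.
Eigenvectors give P = [[7, -2], [-3, 1]] with P⁻¹ = [[1, 2], [3, 7]], and Q = P·diag(3, -1)·P⁻¹.
Then Q^4 = P·diag(81, 1)·P⁻¹ = [[567, -2], [-243, 1]] · [[1, 2], [3, 7]] = [[561, 1120], [-240, -479]].

[[561, 1120], [-240, -479]]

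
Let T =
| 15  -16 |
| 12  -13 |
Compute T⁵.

tr T = 2 and det T = -3, so the characteristic polynomial is λ² − (2)λ + (-3) with roots -1 and 3.
Eigenvectors give P = [[-1, 4], [-1, 3]] with P⁻¹ = [[3, -4], [1, -1]], and T = P·diag(-1, 3)·P⁻¹.
Then T⁵ = P·diag(-1, 243)·P⁻¹ = [[1, 972], [1, 729]] · [[3, -4], [1, -1]] = [[975, -976], [732, -733]].

[[975, -976], [732, -733]]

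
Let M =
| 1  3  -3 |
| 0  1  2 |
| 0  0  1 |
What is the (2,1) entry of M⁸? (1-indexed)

0

M = I + N where N = [[0, 3, -3], [0, 0, 2], [0, 0, 0]] is strictly upper-triangular, so N³ = 0.
(I + N)⁸ = I + 8·N + 28·N² = [[1, 24, 144], [0, 1, 16], [0, 0, 1]].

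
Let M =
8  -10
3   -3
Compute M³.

[[122, -190], [57, -87]]

tr M = 5 and det M = 6, so the characteristic polynomial is λ² − (5)λ + (6) with roots 3 and 2.
Eigenvectors give P = [[-2, -5], [-1, -3]] with P⁻¹ = [[-3, 5], [1, -2]], and M = P·diag(3, 2)·P⁻¹.
Then M³ = P·diag(27, 8)·P⁻¹ = [[-54, -40], [-27, -24]] · [[-3, 5], [1, -2]] = [[122, -190], [57, -87]].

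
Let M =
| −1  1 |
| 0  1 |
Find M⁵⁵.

[[−1, 1], [0, 1]]

M² = I (check: tr M = 0 and det M = −1), so M⁵⁵ = M since 55 is odd.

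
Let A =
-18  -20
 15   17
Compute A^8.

tr A = -1 and det A = -6, so the characteristic polynomial is λ² − (-1)λ + (-6) with roots -3 and 2.
Eigenvectors give P = [[4, -1], [-3, 1]] with P⁻¹ = [[1, 1], [3, 4]], and A = P·diag(-3, 2)·P⁻¹.
Then A^8 = P·diag(6561, 256)·P⁻¹ = [[26244, -256], [-19683, 256]] · [[1, 1], [3, 4]] = [[25476, 25220], [-18915, -18659]].

[[25476, 25220], [-18915, -18659]]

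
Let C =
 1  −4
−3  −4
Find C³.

[[−23, −100], [−75, −148]]

C² = [[13, 12], [9, 28]]
C³ = [[−23, −100], [−75, −148]]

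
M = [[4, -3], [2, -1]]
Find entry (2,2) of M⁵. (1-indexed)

tr M = 3 and det M = 2, so the characteristic polynomial is λ² − (3)λ + (2) with roots 2 and 1.
Eigenvectors give P = [[3, 1], [2, 1]] with P⁻¹ = [[1, -1], [-2, 3]], and M = P·diag(2, 1)·P⁻¹.
Then M⁵ = P·diag(32, 1)·P⁻¹ = [[96, 1], [64, 1]] · [[1, -1], [-2, 3]] = [[94, -93], [62, -61]].

-61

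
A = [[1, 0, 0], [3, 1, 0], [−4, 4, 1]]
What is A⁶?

A = I + N where N = [[0, 0, 0], [3, 0, 0], [−4, 4, 0]] is strictly lower-triangular, so N³ = 0.
(I + N)⁶ = I + 6·N + 15·N² = [[1, 0, 0], [18, 1, 0], [156, 24, 1]].

[[1, 0, 0], [18, 1, 0], [156, 24, 1]]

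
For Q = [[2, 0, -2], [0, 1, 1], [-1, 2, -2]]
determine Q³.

[[12, -4, -16], [-1, 1, 7], [-8, 14, -18]]

Q² = [[6, -4, 0], [-1, 3, -1], [0, -2, 8]]
Q³ = [[12, -4, -16], [-1, 1, 7], [-8, 14, -18]]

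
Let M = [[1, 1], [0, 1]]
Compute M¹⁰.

M = I + N where N = [[0, 1], [0, 0]] is strictly upper-triangular, so N² = 0.
(I + N)¹⁰ = I + 10·N = [[1, 10], [0, 1]].

[[1, 10], [0, 1]]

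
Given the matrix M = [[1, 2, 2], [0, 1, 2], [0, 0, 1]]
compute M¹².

[[1, 24, 288], [0, 1, 24], [0, 0, 1]]

M = I + N where N = [[0, 2, 2], [0, 0, 2], [0, 0, 0]] is strictly upper-triangular, so N³ = 0.
(I + N)¹² = I + 12·N + 66·N² = [[1, 24, 288], [0, 1, 24], [0, 0, 1]].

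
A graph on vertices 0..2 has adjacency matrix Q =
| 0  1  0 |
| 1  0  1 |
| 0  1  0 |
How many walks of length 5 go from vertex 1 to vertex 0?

4

The number of length-5 walks from vertex 1 to vertex 0 is entry (1,0) of Q^5, where Q is the adjacency matrix.
Q^2 = [[1, 0, 1], [0, 2, 0], [1, 0, 1]]
Q^3 = [[0, 2, 0], [2, 0, 2], [0, 2, 0]]
Q^4 = [[2, 0, 2], [0, 4, 0], [2, 0, 2]]
Q^5 = [[0, 4, 0], [4, 0, 4], [0, 4, 0]]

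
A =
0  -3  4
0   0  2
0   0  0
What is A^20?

[[0, 0, 0], [0, 0, 0], [0, 0, 0]]

A is strictly triangular, hence nilpotent: A^3 = 0, so A^20 = 0.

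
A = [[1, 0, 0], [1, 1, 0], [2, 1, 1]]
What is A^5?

[[1, 0, 0], [5, 1, 0], [20, 5, 1]]

A = I + N where N = [[0, 0, 0], [1, 0, 0], [2, 1, 0]] is strictly lower-triangular, so N^3 = 0.
(I + N)^5 = I + 5·N + 10·N^2 = [[1, 0, 0], [5, 1, 0], [20, 5, 1]].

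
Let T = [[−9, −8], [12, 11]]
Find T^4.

[[−159, −160], [240, 241]]

tr T = 2 and det T = −3, so the characteristic polynomial is λ² − (2)λ + (−3) with roots −1 and 3.
Eigenvectors give P = [[−1, −2], [1, 3]] with P⁻¹ = [[−3, −2], [1, 1]], and T = P·diag(−1, 3)·P⁻¹.
Then T^4 = P·diag(1, 81)·P⁻¹ = [[−1, −162], [1, 243]] · [[−3, −2], [1, 1]] = [[−159, −160], [240, 241]].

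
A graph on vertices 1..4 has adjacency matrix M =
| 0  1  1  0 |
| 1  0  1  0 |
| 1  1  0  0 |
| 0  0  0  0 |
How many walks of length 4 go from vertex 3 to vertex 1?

5

The number of length-4 walks from vertex 3 to vertex 1 is entry (3,1) of M⁴, where M is the adjacency matrix.
M² = [[2, 1, 1, 0], [1, 2, 1, 0], [1, 1, 2, 0], [0, 0, 0, 0]]
M³ = [[2, 3, 3, 0], [3, 2, 3, 0], [3, 3, 2, 0], [0, 0, 0, 0]]
M⁴ = [[6, 5, 5, 0], [5, 6, 5, 0], [5, 5, 6, 0], [0, 0, 0, 0]]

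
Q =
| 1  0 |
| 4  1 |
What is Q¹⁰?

[[1, 0], [40, 1]]

Q = I + N where N = [[0, 0], [4, 0]] is strictly lower-triangular, so N² = 0.
(I + N)¹⁰ = I + 10·N = [[1, 0], [40, 1]].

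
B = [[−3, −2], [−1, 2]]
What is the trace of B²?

17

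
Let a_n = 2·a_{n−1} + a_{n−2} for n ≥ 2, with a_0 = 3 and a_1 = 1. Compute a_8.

915

With companion matrix C = [[2, 1], [1, 0]], [a_n, a_{n−1}]ᵀ = C·[a_{n−1}, a_{n−2}]ᵀ, so [a_8, a_7]ᵀ = C^7·[a_1, a_0]ᵀ.
C^7 = [[408, 169], [169, 70]], giving [a_8, a_7]ᵀ = [[915], [379]].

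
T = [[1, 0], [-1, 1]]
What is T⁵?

T = I + N where N = [[0, 0], [-1, 0]] is strictly lower-triangular, so N² = 0.
(I + N)⁵ = I + 5·N = [[1, 0], [-5, 1]].

[[1, 0], [-5, 1]]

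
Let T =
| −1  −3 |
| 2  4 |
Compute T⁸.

tr T = 3 and det T = 2, so the characteristic polynomial is λ² − (3)λ + (2) with roots 2 and 1.
Eigenvectors give P = [[1, −3], [−1, 2]] with P⁻¹ = [[−2, −3], [−1, −1]], and T = P·diag(2, 1)·P⁻¹.
Then T⁸ = P·diag(256, 1)·P⁻¹ = [[256, −3], [−256, 2]] · [[−2, −3], [−1, −1]] = [[−509, −765], [510, 766]].

[[−509, −765], [510, 766]]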